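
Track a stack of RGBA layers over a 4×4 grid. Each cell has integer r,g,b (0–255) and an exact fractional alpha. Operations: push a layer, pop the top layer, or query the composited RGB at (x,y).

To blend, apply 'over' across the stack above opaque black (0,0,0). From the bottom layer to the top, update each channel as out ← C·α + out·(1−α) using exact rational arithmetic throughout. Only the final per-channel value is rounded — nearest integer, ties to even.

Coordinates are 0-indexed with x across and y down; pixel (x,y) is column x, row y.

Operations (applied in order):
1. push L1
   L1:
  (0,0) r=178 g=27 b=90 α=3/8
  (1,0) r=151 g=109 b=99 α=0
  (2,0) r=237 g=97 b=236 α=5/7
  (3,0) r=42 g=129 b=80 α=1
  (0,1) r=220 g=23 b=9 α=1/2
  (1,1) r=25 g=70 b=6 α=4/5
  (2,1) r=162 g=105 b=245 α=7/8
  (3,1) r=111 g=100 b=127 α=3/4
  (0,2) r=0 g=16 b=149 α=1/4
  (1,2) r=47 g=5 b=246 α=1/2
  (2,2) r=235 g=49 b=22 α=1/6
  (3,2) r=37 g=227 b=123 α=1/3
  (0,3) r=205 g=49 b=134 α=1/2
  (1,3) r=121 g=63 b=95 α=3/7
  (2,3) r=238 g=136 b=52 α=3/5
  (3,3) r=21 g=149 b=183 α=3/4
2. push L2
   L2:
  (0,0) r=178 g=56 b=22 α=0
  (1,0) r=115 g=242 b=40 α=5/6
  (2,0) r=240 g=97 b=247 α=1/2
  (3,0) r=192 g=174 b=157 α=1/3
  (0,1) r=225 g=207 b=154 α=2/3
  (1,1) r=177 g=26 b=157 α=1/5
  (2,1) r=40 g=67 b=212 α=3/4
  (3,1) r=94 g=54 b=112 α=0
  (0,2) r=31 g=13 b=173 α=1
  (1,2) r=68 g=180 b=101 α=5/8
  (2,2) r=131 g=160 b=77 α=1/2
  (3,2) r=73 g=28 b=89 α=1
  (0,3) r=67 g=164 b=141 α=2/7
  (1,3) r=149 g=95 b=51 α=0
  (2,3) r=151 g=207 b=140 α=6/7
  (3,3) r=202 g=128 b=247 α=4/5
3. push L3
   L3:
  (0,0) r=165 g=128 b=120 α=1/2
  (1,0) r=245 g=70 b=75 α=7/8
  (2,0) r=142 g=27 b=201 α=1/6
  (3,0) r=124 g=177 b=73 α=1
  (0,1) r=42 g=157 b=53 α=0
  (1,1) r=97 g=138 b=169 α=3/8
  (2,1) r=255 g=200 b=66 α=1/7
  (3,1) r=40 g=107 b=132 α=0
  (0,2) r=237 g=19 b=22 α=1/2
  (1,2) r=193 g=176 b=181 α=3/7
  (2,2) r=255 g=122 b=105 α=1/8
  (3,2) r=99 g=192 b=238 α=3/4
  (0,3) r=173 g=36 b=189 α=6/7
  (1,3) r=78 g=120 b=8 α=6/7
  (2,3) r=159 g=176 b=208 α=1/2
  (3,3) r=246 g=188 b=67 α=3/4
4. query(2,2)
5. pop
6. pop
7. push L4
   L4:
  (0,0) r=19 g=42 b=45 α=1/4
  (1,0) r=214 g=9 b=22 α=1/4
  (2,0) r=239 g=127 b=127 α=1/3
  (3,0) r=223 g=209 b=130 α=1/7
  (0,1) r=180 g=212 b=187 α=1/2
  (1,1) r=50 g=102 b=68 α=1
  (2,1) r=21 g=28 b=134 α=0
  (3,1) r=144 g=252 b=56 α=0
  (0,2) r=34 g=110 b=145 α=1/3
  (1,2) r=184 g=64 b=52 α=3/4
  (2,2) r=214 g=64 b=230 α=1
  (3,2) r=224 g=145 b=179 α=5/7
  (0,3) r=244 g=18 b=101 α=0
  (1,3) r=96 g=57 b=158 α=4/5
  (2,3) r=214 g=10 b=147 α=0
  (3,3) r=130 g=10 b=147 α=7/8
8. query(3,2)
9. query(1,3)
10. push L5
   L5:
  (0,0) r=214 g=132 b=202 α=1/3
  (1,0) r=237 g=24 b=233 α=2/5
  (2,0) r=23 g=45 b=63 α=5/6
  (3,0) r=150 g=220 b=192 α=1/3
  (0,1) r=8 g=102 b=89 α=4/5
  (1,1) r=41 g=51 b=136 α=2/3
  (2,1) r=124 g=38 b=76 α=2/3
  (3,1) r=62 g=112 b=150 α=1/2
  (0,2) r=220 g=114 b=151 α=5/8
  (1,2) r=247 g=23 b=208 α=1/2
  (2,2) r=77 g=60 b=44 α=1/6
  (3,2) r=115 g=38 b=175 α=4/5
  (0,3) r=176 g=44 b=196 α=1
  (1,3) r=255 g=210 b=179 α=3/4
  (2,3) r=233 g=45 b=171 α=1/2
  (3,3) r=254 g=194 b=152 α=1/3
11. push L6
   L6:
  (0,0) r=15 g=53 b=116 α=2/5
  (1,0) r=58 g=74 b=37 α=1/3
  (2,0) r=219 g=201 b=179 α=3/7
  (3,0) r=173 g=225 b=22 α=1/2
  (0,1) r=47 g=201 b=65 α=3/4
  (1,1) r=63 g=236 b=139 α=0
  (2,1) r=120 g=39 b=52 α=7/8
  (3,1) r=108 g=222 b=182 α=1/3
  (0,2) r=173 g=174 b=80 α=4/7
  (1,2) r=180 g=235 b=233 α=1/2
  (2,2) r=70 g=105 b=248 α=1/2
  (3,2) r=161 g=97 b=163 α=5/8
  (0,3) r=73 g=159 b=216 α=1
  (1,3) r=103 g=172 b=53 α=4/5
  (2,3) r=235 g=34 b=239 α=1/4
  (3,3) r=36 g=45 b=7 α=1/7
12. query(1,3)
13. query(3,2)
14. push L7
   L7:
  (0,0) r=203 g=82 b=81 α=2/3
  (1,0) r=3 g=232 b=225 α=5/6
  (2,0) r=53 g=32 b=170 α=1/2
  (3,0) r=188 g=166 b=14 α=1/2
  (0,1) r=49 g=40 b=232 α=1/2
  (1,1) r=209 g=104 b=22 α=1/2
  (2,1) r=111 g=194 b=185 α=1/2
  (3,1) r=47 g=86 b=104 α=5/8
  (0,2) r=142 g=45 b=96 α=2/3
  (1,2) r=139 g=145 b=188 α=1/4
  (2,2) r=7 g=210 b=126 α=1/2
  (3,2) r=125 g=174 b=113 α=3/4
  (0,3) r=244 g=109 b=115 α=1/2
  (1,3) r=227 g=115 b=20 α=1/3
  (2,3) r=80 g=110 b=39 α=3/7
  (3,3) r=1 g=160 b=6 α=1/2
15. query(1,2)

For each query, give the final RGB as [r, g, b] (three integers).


(2,2) stack=L1,L2,L3; from [0,0,0]:
after L1 α=1/6: [235/6, 49/6, 11/3]
after L2 α=1/2: [1021/12, 1009/12, 121/3]
after L3 α=1/8: [10207/96, 8527/96, 581/12]
→ [106, 89, 48]

query (3,2) [L1,L4] — begin 0,0,0
L1 α=1/3: [37/3, 227/3, 41]
L4 α=5/7: [3434/21, 2629/21, 977/7]
→ [164, 125, 140]

at x=1,y=3 over L1,L4:
+L1 (α=3/7) → [363/7, 27, 285/7]
+L4 (α=4/5) → [3051/35, 51, 4709/35]
rounded: [87, 51, 135]

(1,3) stack=L1,L4,L5,L6; from [0,0,0]:
+L1 (α=3/7) → [363/7, 27, 285/7]
+L4 (α=4/5) → [3051/35, 51, 4709/35]
+L5 (α=3/4) → [14913/70, 681/4, 5876/35]
+L6 (α=4/5) → [43753/350, 3433/20, 13296/175]
rounded: [125, 172, 76]

query (3,2) [L1,L4,L5,L6] — begin 0,0,0
L1 α=1/3: [37/3, 227/3, 41]
L4 α=5/7: [3434/21, 2629/21, 977/7]
L5 α=4/5: [13094/105, 5821/105, 5877/35]
L6 α=5/8: [41269/280, 5699/70, 11539/70]
rounded: [147, 81, 165]

at x=1,y=2 over L1,L4,L5,L6,L7:
+L1 (α=1/2) → [47/2, 5/2, 123]
+L4 (α=3/4) → [1151/8, 389/8, 279/4]
+L5 (α=1/2) → [3127/16, 573/16, 1111/8]
+L6 (α=1/2) → [6007/32, 4333/32, 2975/16]
+L7 (α=1/4) → [22469/128, 17639/128, 11933/64]
rounded: [176, 138, 186]


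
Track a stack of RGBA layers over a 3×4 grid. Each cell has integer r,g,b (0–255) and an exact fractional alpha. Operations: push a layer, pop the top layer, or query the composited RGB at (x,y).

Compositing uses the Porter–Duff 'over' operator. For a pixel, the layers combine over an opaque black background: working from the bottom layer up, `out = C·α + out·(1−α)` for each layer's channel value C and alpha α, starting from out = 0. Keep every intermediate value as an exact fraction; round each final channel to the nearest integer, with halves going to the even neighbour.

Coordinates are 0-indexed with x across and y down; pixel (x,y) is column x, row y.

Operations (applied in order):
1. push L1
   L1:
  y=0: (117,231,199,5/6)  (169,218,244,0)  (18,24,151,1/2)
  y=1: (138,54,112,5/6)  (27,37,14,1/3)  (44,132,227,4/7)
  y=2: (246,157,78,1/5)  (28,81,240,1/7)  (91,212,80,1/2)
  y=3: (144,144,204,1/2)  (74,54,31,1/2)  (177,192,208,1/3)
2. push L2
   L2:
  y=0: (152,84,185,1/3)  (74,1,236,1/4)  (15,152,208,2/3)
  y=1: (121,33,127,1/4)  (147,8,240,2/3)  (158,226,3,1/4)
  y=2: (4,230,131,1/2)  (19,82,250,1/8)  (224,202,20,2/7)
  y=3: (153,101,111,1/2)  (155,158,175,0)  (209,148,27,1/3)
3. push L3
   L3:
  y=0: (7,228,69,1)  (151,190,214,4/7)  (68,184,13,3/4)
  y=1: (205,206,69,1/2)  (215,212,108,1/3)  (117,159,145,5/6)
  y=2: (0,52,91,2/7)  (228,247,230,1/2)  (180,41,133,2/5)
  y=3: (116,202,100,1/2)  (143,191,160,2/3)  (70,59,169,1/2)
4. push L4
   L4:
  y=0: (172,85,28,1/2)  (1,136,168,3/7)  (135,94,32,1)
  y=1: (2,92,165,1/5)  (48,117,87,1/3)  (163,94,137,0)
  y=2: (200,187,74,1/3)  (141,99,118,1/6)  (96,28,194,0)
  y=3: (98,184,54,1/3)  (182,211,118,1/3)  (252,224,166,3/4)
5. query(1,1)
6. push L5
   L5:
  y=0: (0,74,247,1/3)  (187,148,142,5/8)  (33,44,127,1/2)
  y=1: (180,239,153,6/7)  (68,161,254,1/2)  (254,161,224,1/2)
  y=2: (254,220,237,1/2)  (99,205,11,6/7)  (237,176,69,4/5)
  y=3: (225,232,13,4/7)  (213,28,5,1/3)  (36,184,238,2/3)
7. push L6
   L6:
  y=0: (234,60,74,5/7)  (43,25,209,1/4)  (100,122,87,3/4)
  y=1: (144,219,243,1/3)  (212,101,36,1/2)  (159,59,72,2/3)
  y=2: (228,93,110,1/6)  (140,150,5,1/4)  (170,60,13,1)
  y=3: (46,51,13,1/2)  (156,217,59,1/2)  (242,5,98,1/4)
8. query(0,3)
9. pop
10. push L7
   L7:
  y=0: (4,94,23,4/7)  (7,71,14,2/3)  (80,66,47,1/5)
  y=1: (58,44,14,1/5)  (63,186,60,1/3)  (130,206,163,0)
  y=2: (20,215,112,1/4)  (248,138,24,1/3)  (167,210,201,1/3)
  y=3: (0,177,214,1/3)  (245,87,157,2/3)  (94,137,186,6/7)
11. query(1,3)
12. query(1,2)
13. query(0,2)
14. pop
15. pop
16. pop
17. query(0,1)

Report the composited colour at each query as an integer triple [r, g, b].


query (1,1) [L1,L2,L3,L4] — begin 0,0,0
+L1 (α=1/3) → [9, 37/3, 14/3]
+L2 (α=2/3) → [101, 85/9, 1454/9]
+L3 (α=1/3) → [139, 2078/27, 3880/27]
+L4 (α=1/3) → [326/3, 7315/81, 10109/81]
rounded: [109, 90, 125]

query (0,3) [L1,L2,L3,L4,L5,L6] — begin 0,0,0
after L1 α=1/2: [72, 72, 102]
after L2 α=1/2: [225/2, 173/2, 213/2]
after L3 α=1/2: [457/4, 577/4, 413/4]
after L4 α=1/3: [653/6, 315/2, 521/6]
after L5 α=4/7: [2453/14, 2801/14, 625/14]
after L6 α=1/2: [3097/28, 3515/28, 807/28]
= [111, 126, 29]

query (1,3) [L1,L2,L3,L4,L5,L7] — begin 0,0,0
L1 α=1/2: [37, 27, 31/2]
L2 α=0: [37, 27, 31/2]
L3 α=2/3: [323/3, 409/3, 671/6]
L4 α=1/3: [1192/9, 1451/9, 1025/9]
L5 α=1/3: [4301/27, 3154/27, 2095/27]
L7 α=2/3: [17531/81, 7852/81, 10573/81]
rounded: [216, 97, 131]

at x=1,y=2 over L1,L2,L3,L4,L5,L7:
L1 α=1/7: [4, 81/7, 240/7]
L2 α=1/8: [47/8, 163/8, 245/4]
L3 α=1/2: [1871/16, 2139/16, 1165/8]
L4 α=1/6: [11611/96, 4093/32, 6769/48]
L5 α=6/7: [9805/96, 43453/224, 9937/336]
L7 α=1/3: [21709/144, 58909/336, 13969/504]
= [151, 175, 28]

query (0,2) [L1,L2,L3,L4,L5,L7] — begin 0,0,0
+L1 (α=1/5) → [246/5, 157/5, 78/5]
+L2 (α=1/2) → [133/5, 1307/10, 733/10]
+L3 (α=2/7) → [19, 1515/14, 1097/14]
+L4 (α=1/3) → [238/3, 2824/21, 1615/21]
+L5 (α=1/2) → [500/3, 3722/21, 3296/21]
+L7 (α=1/4) → [130, 5227/28, 1020/7]
rounded: [130, 187, 146]

at x=0,y=1 over L1,L2,L3:
L1 α=5/6: [115, 45, 280/3]
L2 α=1/4: [233/2, 42, 407/4]
L3 α=1/2: [643/4, 124, 683/8]
= [161, 124, 85]


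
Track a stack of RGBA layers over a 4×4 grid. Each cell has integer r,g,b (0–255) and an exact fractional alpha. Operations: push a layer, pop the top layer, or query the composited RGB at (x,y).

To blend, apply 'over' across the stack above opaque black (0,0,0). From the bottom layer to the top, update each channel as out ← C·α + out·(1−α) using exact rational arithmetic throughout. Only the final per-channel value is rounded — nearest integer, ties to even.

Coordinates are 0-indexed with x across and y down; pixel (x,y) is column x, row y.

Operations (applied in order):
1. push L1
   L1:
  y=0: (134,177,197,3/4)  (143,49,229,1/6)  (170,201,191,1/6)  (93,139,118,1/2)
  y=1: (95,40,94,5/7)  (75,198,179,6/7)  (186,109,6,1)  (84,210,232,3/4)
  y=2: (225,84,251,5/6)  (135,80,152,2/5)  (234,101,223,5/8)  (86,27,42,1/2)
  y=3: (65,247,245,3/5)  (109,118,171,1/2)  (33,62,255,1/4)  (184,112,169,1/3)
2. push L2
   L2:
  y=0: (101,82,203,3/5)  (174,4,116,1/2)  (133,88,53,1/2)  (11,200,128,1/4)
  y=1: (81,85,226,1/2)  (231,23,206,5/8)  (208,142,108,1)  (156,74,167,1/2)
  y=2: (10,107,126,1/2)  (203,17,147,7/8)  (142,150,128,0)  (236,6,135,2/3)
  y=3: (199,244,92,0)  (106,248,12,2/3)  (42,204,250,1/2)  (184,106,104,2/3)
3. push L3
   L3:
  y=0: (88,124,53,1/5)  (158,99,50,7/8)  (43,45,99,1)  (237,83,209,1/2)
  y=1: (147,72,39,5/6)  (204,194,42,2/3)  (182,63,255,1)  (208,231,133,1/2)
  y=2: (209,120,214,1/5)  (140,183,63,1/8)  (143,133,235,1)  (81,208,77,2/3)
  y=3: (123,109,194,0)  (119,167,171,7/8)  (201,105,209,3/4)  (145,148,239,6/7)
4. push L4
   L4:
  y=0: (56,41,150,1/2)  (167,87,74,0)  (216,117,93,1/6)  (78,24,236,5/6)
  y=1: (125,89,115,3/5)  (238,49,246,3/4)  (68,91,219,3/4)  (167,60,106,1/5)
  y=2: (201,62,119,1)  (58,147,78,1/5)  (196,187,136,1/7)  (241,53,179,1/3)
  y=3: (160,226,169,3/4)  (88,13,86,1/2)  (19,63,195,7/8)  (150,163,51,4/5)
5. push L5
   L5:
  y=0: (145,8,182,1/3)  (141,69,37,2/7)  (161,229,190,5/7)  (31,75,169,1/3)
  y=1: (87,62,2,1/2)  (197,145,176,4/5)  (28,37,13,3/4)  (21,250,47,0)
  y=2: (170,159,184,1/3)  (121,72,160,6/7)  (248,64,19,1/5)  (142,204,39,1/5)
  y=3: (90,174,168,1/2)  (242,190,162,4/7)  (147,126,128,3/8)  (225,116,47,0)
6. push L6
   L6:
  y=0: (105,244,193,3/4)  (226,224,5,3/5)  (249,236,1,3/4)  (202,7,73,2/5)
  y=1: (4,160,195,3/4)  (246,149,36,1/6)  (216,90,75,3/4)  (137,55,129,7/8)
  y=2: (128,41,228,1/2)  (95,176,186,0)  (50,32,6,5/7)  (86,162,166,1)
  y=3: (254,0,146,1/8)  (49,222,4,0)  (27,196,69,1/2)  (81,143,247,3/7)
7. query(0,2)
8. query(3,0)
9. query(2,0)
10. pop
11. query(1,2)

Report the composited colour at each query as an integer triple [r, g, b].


(0,2) stack=L1,L2,L3,L4,L5,L6; from [0,0,0]:
after L1 α=5/6: [375/2, 70, 1255/6]
after L2 α=1/2: [395/4, 177/2, 2011/12]
after L3 α=1/5: [604/5, 474/5, 2653/15]
after L4 α=1: [201, 62, 119]
after L5 α=1/3: [572/3, 283/3, 422/3]
after L6 α=1/2: [478/3, 203/3, 553/3]
→ [159, 68, 184]

(3,0) stack=L1,L2,L3,L4,L5,L6; from [0,0,0]:
L1 α=1/2: [93/2, 139/2, 59]
L2 α=1/4: [301/8, 817/8, 305/4]
L3 α=1/2: [2197/16, 1481/16, 1141/8]
L4 α=5/6: [8437/96, 3401/96, 3527/16]
L5 α=1/3: [9925/144, 7001/144, 4879/24]
L6 α=2/5: [29317/240, 7673/240, 6047/40]
= [122, 32, 151]

(2,0) stack=L1,L2,L3,L4,L5,L6; from [0,0,0]:
+L1 (α=1/6) → [85/3, 67/2, 191/6]
+L2 (α=1/2) → [242/3, 243/4, 509/12]
+L3 (α=1) → [43, 45, 99]
+L4 (α=1/6) → [431/6, 57, 98]
+L5 (α=5/7) → [2846/21, 1259/7, 1146/7]
+L6 (α=3/4) → [18533/84, 6215/28, 1167/28]
= [221, 222, 42]

query (1,2) [L1,L2,L3,L4,L5] — begin 0,0,0
L1 α=2/5: [54, 32, 304/5]
L2 α=7/8: [1475/8, 151/8, 5449/40]
L3 α=1/8: [11445/64, 2521/64, 40663/320]
L4 α=1/5: [12373/80, 4873/80, 46903/400]
L5 α=6/7: [70453/560, 39433/560, 430903/2800]
rounded: [126, 70, 154]


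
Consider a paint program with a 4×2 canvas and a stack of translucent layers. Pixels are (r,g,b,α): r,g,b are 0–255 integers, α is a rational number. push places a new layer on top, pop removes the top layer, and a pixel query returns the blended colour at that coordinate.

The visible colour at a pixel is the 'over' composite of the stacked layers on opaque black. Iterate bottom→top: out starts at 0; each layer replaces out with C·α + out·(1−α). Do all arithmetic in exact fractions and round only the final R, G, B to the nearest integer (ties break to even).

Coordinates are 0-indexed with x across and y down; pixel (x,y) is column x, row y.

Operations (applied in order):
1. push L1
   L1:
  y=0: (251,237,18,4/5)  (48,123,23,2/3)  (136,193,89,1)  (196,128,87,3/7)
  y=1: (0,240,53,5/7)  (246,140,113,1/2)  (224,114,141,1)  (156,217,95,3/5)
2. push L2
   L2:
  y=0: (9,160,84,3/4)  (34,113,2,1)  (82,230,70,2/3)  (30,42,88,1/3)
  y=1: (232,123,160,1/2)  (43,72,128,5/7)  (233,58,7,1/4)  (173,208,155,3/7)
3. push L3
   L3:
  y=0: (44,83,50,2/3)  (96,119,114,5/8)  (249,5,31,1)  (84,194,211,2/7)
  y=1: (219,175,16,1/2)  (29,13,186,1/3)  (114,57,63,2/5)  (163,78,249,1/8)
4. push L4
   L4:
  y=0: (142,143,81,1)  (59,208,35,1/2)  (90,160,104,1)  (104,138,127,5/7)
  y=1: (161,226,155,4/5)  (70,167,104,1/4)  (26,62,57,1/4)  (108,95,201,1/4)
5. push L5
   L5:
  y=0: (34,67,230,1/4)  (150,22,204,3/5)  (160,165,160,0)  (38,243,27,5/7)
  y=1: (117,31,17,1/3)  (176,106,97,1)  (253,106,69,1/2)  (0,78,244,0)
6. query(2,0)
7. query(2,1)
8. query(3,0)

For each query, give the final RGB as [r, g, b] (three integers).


at x=2,y=0 over L1,L2,L3,L4,L5:
after L1 α=1: [136, 193, 89]
after L2 α=2/3: [100, 653/3, 229/3]
after L3 α=1: [249, 5, 31]
after L4 α=1: [90, 160, 104]
after L5 α=0: [90, 160, 104]
= [90, 160, 104]

at x=2,y=1 over L1,L2,L3,L4,L5:
+L1 (α=1) → [224, 114, 141]
+L2 (α=1/4) → [905/4, 100, 215/2]
+L3 (α=2/5) → [3627/20, 414/5, 897/10]
+L4 (α=1/4) → [11401/80, 388/5, 3261/40]
+L5 (α=1/2) → [31641/160, 459/5, 6021/80]
rounded: [198, 92, 75]

(3,0) stack=L1,L2,L3,L4,L5; from [0,0,0]:
+L1 (α=3/7) → [84, 384/7, 261/7]
+L2 (α=1/3) → [66, 354/7, 1138/21]
+L3 (α=2/7) → [498/7, 4486/49, 14552/147]
+L4 (α=5/7) → [4636/49, 42782/343, 122449/1029]
+L5 (α=5/7) → [18582/343, 502309/2401, 383813/7203]
→ [54, 209, 53]


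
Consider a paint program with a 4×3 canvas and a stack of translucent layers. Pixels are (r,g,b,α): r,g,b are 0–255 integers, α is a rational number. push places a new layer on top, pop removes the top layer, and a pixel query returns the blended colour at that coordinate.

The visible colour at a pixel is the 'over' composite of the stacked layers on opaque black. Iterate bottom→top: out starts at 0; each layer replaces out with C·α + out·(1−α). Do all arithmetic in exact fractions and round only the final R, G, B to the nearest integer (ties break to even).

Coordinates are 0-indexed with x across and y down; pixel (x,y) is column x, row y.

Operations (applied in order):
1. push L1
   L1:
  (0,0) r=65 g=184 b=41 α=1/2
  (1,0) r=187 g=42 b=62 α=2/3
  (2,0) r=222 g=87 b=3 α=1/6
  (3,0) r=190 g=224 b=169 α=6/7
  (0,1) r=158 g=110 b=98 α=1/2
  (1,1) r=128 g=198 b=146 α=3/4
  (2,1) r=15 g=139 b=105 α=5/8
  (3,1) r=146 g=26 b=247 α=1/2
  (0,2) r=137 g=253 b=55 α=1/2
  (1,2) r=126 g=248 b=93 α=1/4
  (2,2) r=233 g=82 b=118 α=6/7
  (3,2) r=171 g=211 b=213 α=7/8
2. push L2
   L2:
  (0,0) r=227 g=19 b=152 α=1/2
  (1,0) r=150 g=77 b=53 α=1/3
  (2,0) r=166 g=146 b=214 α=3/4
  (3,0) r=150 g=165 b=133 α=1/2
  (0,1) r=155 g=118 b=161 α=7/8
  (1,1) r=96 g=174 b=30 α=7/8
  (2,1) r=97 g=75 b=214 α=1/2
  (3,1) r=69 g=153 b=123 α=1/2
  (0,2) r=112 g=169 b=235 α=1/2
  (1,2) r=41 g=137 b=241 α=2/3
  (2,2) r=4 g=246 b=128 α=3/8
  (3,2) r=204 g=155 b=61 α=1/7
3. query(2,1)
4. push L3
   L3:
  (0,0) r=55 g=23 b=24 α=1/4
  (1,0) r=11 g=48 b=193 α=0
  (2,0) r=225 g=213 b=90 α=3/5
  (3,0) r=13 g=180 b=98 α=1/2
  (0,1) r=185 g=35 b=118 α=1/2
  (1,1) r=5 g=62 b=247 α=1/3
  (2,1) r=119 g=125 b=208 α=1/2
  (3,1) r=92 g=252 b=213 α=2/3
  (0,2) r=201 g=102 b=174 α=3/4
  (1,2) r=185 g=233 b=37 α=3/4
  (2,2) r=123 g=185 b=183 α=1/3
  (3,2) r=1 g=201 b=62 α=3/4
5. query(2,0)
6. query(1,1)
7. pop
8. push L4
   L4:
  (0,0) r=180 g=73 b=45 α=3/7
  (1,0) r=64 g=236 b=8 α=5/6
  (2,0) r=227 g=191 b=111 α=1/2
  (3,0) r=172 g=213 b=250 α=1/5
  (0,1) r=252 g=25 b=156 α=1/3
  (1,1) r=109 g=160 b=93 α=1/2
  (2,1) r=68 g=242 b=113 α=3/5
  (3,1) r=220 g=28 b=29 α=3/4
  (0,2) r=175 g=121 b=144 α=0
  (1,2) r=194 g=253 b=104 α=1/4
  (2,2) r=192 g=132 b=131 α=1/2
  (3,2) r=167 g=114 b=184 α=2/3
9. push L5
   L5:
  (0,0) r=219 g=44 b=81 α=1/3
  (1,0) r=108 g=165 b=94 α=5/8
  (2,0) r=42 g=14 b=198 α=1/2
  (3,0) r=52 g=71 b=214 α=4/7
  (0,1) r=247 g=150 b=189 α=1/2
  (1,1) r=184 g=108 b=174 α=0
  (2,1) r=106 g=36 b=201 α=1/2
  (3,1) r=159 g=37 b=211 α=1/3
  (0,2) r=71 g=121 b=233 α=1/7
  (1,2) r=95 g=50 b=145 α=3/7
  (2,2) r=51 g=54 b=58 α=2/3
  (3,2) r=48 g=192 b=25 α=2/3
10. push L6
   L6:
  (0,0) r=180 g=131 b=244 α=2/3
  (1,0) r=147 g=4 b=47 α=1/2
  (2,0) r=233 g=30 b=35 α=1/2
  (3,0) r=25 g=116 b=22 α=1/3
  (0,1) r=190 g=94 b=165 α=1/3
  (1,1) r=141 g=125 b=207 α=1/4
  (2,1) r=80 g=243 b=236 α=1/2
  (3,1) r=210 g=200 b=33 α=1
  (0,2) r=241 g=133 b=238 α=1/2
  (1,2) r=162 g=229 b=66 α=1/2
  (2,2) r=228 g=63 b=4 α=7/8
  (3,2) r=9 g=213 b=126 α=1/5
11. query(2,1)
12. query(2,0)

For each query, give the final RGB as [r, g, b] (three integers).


(2,1) stack=L1,L2; from [0,0,0]:
+L1 (α=5/8) → [75/8, 695/8, 525/8]
+L2 (α=1/2) → [851/16, 1295/16, 2237/16]
rounded: [53, 81, 140]

at x=2,y=0 over L1,L2,L3:
after L1 α=1/6: [37, 29/2, 1/2]
after L2 α=3/4: [535/4, 905/8, 1285/8]
after L3 α=3/5: [377/2, 3461/20, 473/4]
rounded: [188, 173, 118]

(1,1) stack=L1,L2,L3; from [0,0,0]:
after L1 α=3/4: [96, 297/2, 219/2]
after L2 α=7/8: [96, 2733/16, 639/16]
after L3 α=1/3: [197/3, 3229/24, 2615/24]
→ [66, 135, 109]

(2,1) stack=L1,L2,L4,L5,L6; from [0,0,0]:
after L1 α=5/8: [75/8, 695/8, 525/8]
after L2 α=1/2: [851/16, 1295/16, 2237/16]
after L4 α=3/5: [2483/40, 7103/40, 4949/40]
after L5 α=1/2: [6723/80, 8543/80, 12989/80]
after L6 α=1/2: [13123/160, 27983/160, 31869/160]
= [82, 175, 199]

(2,0) stack=L1,L2,L4,L5,L6; from [0,0,0]:
+L1 (α=1/6) → [37, 29/2, 1/2]
+L2 (α=3/4) → [535/4, 905/8, 1285/8]
+L4 (α=1/2) → [1443/8, 2433/16, 2173/16]
+L5 (α=1/2) → [1779/16, 2657/32, 5341/32]
+L6 (α=1/2) → [5507/32, 3617/64, 6461/64]
→ [172, 57, 101]


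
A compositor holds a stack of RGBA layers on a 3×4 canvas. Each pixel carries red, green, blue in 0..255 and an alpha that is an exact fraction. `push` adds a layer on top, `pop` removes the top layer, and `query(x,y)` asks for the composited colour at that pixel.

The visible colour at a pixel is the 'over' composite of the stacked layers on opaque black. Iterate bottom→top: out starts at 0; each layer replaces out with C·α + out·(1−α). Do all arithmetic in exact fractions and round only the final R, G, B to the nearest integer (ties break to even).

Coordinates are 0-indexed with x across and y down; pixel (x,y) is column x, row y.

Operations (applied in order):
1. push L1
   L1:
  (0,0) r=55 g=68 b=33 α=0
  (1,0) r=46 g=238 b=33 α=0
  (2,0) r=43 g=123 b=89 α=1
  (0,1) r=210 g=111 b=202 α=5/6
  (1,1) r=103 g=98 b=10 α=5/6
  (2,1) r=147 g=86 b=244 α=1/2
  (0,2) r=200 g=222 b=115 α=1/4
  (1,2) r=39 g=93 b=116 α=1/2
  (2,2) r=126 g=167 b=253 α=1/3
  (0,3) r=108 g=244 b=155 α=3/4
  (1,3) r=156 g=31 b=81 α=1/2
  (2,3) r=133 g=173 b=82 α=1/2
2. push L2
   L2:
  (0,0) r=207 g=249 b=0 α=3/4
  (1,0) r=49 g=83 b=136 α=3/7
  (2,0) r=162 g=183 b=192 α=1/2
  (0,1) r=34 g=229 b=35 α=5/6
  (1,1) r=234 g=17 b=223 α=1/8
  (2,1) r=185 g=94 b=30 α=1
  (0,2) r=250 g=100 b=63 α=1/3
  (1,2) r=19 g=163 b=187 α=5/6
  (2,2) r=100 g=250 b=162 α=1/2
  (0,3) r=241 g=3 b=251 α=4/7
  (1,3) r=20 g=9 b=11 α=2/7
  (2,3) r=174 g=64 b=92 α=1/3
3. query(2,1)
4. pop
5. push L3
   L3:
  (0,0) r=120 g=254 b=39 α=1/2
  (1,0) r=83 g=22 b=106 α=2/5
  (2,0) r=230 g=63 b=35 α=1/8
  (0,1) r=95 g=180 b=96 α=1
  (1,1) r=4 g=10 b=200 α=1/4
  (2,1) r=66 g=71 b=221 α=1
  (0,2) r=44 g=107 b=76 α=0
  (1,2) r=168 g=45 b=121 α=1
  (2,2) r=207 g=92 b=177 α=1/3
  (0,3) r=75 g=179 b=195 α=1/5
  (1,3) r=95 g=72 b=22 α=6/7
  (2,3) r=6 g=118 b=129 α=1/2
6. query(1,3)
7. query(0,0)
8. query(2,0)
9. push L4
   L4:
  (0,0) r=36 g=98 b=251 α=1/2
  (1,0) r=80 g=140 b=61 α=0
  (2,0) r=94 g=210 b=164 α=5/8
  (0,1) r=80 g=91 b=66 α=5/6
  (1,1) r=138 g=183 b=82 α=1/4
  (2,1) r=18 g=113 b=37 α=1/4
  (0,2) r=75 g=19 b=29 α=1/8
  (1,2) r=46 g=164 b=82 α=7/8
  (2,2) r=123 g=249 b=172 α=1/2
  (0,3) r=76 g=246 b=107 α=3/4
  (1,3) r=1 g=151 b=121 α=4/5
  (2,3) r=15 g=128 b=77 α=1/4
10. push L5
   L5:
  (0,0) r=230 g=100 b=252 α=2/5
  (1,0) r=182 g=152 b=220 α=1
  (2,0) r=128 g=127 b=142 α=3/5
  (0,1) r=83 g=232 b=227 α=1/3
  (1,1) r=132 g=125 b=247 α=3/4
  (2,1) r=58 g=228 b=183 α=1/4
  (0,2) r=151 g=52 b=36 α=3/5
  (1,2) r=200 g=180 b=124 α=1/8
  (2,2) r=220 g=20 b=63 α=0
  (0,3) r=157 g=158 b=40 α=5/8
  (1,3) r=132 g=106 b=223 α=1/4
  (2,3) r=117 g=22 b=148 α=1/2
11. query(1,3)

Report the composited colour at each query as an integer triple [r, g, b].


query (2,1) [L1,L2] — begin 0,0,0
L1 α=1/2: [147/2, 43, 122]
L2 α=1: [185, 94, 30]
= [185, 94, 30]

at x=1,y=3 over L1,L3:
L1 α=1/2: [78, 31/2, 81/2]
L3 α=6/7: [648/7, 895/14, 345/14]
rounded: [93, 64, 25]

at x=0,y=0 over L1,L3:
L1 α=0: [0, 0, 0]
L3 α=1/2: [60, 127, 39/2]
→ [60, 127, 20]

(2,0) stack=L1,L3; from [0,0,0]:
L1 α=1: [43, 123, 89]
L3 α=1/8: [531/8, 231/2, 329/4]
= [66, 116, 82]

at x=1,y=3 over L1,L3,L4,L5:
L1 α=1/2: [78, 31/2, 81/2]
L3 α=6/7: [648/7, 895/14, 345/14]
L4 α=4/5: [676/35, 9351/70, 7121/70]
L5 α=1/4: [1662/35, 35473/280, 36973/280]
rounded: [47, 127, 132]


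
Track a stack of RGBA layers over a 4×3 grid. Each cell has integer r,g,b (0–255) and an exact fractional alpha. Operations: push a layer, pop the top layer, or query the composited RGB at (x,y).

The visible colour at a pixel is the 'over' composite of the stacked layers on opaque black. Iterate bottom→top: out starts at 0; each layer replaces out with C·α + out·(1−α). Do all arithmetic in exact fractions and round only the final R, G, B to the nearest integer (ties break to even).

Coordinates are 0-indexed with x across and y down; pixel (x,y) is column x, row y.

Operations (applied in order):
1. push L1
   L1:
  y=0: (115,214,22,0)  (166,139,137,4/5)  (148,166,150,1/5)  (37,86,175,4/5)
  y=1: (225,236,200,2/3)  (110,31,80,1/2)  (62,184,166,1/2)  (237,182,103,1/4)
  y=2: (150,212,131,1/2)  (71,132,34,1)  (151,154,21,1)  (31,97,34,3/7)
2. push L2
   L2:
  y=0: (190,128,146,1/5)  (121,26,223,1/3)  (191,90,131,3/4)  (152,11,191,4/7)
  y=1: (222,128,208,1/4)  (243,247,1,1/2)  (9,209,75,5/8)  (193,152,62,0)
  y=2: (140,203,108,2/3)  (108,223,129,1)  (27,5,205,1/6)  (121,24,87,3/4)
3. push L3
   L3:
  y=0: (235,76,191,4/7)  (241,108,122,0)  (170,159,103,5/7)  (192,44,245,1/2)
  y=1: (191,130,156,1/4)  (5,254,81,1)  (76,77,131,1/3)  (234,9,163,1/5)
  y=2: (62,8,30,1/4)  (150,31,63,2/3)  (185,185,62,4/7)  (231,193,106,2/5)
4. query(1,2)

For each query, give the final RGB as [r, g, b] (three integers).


at x=1,y=2 over L1,L2,L3:
L1 α=1: [71, 132, 34]
L2 α=1: [108, 223, 129]
L3 α=2/3: [136, 95, 85]
rounded: [136, 95, 85]


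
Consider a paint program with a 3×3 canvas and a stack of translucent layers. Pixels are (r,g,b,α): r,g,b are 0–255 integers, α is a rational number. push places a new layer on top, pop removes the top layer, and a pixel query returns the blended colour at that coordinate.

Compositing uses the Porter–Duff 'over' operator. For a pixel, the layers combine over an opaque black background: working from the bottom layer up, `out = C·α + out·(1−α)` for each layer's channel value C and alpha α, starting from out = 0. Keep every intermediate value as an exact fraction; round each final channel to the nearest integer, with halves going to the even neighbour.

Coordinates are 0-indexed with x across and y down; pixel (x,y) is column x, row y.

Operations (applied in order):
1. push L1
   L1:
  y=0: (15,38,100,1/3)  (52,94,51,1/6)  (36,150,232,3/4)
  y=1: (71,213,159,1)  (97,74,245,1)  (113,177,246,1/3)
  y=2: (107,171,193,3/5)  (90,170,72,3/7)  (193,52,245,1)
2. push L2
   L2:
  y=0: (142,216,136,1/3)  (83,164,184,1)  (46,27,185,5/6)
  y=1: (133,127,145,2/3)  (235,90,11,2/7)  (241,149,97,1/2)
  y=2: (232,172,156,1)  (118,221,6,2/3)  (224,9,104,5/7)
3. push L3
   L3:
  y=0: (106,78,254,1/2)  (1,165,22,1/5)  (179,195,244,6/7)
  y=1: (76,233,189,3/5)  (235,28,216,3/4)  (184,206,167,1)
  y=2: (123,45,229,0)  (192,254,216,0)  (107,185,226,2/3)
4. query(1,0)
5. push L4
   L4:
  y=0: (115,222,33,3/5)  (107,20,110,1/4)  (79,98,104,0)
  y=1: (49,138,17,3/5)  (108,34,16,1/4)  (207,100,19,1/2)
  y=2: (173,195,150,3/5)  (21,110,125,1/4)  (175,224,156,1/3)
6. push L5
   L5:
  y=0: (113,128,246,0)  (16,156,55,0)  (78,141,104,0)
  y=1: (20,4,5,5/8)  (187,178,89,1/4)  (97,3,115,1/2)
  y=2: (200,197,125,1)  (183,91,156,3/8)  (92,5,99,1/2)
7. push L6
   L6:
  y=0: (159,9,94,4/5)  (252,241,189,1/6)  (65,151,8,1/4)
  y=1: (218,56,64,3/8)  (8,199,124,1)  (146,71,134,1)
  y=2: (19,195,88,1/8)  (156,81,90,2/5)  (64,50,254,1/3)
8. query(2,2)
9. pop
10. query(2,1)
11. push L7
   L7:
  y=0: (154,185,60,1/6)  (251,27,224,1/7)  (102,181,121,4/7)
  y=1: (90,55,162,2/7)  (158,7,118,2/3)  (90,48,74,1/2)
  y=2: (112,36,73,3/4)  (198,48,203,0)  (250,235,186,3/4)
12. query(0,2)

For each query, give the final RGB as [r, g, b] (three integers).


at x=1,y=0 over L1,L2,L3:
after L1 α=1/6: [26/3, 47/3, 17/2]
after L2 α=1: [83, 164, 184]
after L3 α=1/5: [333/5, 821/5, 758/5]
rounded: [67, 164, 152]

query (2,2) [L1,L2,L3,L4,L5,L6] — begin 0,0,0
after L1 α=1: [193, 52, 245]
after L2 α=5/7: [1506/7, 149/7, 1010/7]
after L3 α=2/3: [3004/21, 913/7, 4174/21]
after L4 α=1/3: [9683/63, 3394/21, 11624/63]
after L5 α=1/2: [15479/126, 3499/42, 17861/126]
after L6 α=1/3: [19511/189, 4549/63, 33863/189]
→ [103, 72, 179]

query (2,1) [L1,L2,L3,L4,L5] — begin 0,0,0
L1 α=1/3: [113/3, 59, 82]
L2 α=1/2: [418/3, 104, 179/2]
L3 α=1: [184, 206, 167]
L4 α=1/2: [391/2, 153, 93]
L5 α=1/2: [585/4, 78, 104]
rounded: [146, 78, 104]

(0,2) stack=L1,L2,L3,L4,L5,L7; from [0,0,0]:
after L1 α=3/5: [321/5, 513/5, 579/5]
after L2 α=1: [232, 172, 156]
after L3 α=0: [232, 172, 156]
after L4 α=3/5: [983/5, 929/5, 762/5]
after L5 α=1: [200, 197, 125]
after L7 α=3/4: [134, 305/4, 86]
→ [134, 76, 86]


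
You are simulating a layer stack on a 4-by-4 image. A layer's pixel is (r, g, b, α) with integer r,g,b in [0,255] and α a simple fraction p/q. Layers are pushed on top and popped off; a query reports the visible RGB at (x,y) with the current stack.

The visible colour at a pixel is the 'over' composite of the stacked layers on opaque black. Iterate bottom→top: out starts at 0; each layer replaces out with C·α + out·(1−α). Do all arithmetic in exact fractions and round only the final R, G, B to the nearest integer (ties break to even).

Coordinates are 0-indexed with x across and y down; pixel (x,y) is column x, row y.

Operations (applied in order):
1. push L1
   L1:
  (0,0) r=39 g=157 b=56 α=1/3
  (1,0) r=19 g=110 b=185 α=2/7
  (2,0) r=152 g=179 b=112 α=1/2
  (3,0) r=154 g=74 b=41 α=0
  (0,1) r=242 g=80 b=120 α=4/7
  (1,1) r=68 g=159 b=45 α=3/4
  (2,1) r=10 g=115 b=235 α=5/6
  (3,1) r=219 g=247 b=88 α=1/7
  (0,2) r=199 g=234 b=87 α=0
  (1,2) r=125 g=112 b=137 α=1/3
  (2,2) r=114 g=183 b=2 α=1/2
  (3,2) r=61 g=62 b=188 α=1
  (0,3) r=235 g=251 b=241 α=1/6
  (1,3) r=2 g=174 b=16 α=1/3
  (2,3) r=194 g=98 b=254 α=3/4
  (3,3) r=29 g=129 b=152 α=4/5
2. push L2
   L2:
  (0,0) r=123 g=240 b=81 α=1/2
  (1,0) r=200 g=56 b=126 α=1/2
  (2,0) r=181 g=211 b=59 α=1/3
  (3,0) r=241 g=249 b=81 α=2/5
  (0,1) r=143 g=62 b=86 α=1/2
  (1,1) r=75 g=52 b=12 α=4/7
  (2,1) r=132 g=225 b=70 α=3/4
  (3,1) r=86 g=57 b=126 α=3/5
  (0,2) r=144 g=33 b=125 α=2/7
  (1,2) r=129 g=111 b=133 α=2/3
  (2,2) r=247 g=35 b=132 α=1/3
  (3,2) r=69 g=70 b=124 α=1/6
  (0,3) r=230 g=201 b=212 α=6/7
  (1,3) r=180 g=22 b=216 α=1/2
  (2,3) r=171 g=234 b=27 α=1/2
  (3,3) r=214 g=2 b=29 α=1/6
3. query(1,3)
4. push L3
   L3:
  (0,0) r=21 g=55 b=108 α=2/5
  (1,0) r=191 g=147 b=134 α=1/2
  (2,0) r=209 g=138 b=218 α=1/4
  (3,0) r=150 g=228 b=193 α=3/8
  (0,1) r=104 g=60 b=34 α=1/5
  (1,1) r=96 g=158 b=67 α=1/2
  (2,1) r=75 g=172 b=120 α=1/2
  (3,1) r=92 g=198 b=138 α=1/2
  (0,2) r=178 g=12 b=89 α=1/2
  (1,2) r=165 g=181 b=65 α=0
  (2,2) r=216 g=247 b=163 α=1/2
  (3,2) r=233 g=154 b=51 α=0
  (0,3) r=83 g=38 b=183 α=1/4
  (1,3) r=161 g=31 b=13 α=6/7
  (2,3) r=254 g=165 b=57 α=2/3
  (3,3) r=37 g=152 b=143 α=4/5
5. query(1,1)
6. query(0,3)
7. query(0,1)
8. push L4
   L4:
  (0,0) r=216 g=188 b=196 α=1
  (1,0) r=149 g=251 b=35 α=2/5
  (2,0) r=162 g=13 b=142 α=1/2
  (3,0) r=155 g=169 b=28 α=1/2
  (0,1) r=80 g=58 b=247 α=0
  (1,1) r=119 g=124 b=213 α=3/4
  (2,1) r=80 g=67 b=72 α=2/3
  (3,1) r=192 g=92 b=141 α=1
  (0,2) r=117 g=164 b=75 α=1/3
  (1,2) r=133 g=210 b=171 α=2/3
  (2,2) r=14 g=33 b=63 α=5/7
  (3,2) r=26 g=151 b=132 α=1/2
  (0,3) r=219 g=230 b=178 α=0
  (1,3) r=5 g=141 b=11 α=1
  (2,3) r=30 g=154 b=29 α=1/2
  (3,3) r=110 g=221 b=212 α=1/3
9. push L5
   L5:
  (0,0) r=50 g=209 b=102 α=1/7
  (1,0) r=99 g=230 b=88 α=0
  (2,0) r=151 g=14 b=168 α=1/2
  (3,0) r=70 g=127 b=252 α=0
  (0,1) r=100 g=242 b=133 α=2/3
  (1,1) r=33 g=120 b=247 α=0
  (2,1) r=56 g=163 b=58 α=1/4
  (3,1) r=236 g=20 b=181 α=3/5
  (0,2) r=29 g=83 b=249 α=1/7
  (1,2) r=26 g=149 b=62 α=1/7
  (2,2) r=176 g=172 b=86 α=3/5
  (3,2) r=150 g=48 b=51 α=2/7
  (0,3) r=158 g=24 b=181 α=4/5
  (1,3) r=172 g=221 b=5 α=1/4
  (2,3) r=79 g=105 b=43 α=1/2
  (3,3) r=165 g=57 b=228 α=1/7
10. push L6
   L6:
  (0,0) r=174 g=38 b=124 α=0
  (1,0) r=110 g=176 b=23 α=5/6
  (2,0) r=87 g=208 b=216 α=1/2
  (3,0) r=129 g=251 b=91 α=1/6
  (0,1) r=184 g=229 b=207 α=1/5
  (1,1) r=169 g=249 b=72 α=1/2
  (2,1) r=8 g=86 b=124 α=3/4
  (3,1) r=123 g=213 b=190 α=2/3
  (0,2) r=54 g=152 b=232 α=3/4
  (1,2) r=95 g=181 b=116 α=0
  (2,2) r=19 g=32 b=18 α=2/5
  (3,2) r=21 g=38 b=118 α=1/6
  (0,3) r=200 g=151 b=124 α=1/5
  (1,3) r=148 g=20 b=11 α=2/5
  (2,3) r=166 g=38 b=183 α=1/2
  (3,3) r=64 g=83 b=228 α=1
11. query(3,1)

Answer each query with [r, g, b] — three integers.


(1,3) stack=L1,L2; from [0,0,0]:
after L1 α=1/3: [2/3, 58, 16/3]
after L2 α=1/2: [271/3, 40, 332/3]
rounded: [90, 40, 111]

(1,1) stack=L1,L2,L3; from [0,0,0]:
after L1 α=3/4: [51, 477/4, 135/4]
after L2 α=4/7: [453/7, 2263/28, 597/28]
after L3 α=1/2: [1125/14, 6687/56, 2473/56]
= [80, 119, 44]

at x=0,y=3 over L1,L2,L3:
after L1 α=1/6: [235/6, 251/6, 241/6]
after L2 α=6/7: [8515/42, 7487/42, 7873/42]
after L3 α=1/4: [9677/56, 8019/56, 10435/56]
= [173, 143, 186]

query (0,1) [L1,L2,L3] — begin 0,0,0
+L1 (α=4/7) → [968/7, 320/7, 480/7]
+L2 (α=1/2) → [1969/14, 377/7, 541/7]
+L3 (α=1/5) → [4666/35, 1928/35, 2402/35]
= [133, 55, 69]

(3,1) stack=L1,L2,L3,L4,L5,L6; from [0,0,0]:
after L1 α=1/7: [219/7, 247/7, 88/7]
after L2 α=3/5: [2244/35, 1691/35, 2822/35]
after L3 α=1/2: [2732/35, 8621/70, 3826/35]
after L4 α=1: [192, 92, 141]
after L5 α=3/5: [1092/5, 244/5, 165]
after L6 α=2/3: [774/5, 2374/15, 545/3]
rounded: [155, 158, 182]


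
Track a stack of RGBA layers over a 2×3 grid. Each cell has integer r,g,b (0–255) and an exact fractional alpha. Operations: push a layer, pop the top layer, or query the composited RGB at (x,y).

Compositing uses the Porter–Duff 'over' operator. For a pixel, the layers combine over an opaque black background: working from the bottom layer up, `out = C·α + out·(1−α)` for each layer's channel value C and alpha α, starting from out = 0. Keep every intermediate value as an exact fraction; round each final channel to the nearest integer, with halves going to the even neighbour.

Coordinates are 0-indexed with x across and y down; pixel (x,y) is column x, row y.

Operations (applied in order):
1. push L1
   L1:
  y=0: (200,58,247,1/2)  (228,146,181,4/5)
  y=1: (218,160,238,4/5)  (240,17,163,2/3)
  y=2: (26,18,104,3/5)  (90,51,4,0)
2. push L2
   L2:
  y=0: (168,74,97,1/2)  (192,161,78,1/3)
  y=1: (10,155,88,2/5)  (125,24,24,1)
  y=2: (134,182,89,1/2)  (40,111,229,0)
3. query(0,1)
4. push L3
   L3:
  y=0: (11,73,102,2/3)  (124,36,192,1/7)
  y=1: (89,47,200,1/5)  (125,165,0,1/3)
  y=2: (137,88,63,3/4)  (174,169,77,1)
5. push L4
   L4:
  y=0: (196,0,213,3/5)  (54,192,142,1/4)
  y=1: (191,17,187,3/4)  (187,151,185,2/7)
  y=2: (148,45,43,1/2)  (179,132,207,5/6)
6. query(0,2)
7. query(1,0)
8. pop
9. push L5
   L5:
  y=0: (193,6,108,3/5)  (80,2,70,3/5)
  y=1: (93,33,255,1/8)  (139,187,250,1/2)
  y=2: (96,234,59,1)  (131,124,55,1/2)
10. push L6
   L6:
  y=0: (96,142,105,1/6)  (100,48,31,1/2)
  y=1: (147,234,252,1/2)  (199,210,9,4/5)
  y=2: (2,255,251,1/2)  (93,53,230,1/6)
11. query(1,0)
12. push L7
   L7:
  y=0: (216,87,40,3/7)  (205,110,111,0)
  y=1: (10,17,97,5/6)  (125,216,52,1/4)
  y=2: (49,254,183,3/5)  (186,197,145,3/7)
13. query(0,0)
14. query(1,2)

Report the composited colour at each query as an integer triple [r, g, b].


at x=0,y=1 over L1,L2:
after L1 α=4/5: [872/5, 128, 952/5]
after L2 α=2/5: [2716/25, 694/5, 3736/25]
= [109, 139, 149]

query (0,2) [L1,L2,L3,L4] — begin 0,0,0
+L1 (α=3/5) → [78/5, 54/5, 312/5]
+L2 (α=1/2) → [374/5, 482/5, 757/10]
+L3 (α=3/4) → [2429/20, 901/10, 2647/40]
+L4 (α=1/2) → [5389/40, 1351/20, 4367/80]
rounded: [135, 68, 55]

query (1,0) [L1,L2,L3,L4] — begin 0,0,0
L1 α=4/5: [912/5, 584/5, 724/5]
L2 α=1/3: [928/5, 1973/15, 1838/15]
L3 α=1/7: [884/5, 4126/35, 4636/35]
L4 α=1/4: [1461/10, 9549/70, 9439/70]
= [146, 136, 135]

query (1,0) [L1,L2,L3,L5,L6] — begin 0,0,0
+L1 (α=4/5) → [912/5, 584/5, 724/5]
+L2 (α=1/3) → [928/5, 1973/15, 1838/15]
+L3 (α=1/7) → [884/5, 4126/35, 4636/35]
+L5 (α=3/5) → [2968/25, 8462/175, 16622/175]
+L6 (α=1/2) → [2734/25, 8431/175, 22047/350]
= [109, 48, 63]

query (0,0) [L1,L2,L3,L5,L6,L7] — begin 0,0,0
+L1 (α=1/2) → [100, 29, 247/2]
+L2 (α=1/2) → [134, 103/2, 441/4]
+L3 (α=2/3) → [52, 395/6, 419/4]
+L5 (α=3/5) → [683/5, 449/15, 1067/10]
+L6 (α=1/6) → [779/6, 875/18, 1277/12]
+L7 (α=3/7) → [3502/21, 4099/63, 1637/21]
→ [167, 65, 78]

query (1,2) [L1,L2,L3,L5,L6,L7] — begin 0,0,0
L1 α=0: [0, 0, 0]
L2 α=0: [0, 0, 0]
L3 α=1: [174, 169, 77]
L5 α=1/2: [305/2, 293/2, 66]
L6 α=1/6: [1711/12, 1571/12, 280/3]
L7 α=3/7: [3385/21, 3344/21, 2425/21]
= [161, 159, 115]


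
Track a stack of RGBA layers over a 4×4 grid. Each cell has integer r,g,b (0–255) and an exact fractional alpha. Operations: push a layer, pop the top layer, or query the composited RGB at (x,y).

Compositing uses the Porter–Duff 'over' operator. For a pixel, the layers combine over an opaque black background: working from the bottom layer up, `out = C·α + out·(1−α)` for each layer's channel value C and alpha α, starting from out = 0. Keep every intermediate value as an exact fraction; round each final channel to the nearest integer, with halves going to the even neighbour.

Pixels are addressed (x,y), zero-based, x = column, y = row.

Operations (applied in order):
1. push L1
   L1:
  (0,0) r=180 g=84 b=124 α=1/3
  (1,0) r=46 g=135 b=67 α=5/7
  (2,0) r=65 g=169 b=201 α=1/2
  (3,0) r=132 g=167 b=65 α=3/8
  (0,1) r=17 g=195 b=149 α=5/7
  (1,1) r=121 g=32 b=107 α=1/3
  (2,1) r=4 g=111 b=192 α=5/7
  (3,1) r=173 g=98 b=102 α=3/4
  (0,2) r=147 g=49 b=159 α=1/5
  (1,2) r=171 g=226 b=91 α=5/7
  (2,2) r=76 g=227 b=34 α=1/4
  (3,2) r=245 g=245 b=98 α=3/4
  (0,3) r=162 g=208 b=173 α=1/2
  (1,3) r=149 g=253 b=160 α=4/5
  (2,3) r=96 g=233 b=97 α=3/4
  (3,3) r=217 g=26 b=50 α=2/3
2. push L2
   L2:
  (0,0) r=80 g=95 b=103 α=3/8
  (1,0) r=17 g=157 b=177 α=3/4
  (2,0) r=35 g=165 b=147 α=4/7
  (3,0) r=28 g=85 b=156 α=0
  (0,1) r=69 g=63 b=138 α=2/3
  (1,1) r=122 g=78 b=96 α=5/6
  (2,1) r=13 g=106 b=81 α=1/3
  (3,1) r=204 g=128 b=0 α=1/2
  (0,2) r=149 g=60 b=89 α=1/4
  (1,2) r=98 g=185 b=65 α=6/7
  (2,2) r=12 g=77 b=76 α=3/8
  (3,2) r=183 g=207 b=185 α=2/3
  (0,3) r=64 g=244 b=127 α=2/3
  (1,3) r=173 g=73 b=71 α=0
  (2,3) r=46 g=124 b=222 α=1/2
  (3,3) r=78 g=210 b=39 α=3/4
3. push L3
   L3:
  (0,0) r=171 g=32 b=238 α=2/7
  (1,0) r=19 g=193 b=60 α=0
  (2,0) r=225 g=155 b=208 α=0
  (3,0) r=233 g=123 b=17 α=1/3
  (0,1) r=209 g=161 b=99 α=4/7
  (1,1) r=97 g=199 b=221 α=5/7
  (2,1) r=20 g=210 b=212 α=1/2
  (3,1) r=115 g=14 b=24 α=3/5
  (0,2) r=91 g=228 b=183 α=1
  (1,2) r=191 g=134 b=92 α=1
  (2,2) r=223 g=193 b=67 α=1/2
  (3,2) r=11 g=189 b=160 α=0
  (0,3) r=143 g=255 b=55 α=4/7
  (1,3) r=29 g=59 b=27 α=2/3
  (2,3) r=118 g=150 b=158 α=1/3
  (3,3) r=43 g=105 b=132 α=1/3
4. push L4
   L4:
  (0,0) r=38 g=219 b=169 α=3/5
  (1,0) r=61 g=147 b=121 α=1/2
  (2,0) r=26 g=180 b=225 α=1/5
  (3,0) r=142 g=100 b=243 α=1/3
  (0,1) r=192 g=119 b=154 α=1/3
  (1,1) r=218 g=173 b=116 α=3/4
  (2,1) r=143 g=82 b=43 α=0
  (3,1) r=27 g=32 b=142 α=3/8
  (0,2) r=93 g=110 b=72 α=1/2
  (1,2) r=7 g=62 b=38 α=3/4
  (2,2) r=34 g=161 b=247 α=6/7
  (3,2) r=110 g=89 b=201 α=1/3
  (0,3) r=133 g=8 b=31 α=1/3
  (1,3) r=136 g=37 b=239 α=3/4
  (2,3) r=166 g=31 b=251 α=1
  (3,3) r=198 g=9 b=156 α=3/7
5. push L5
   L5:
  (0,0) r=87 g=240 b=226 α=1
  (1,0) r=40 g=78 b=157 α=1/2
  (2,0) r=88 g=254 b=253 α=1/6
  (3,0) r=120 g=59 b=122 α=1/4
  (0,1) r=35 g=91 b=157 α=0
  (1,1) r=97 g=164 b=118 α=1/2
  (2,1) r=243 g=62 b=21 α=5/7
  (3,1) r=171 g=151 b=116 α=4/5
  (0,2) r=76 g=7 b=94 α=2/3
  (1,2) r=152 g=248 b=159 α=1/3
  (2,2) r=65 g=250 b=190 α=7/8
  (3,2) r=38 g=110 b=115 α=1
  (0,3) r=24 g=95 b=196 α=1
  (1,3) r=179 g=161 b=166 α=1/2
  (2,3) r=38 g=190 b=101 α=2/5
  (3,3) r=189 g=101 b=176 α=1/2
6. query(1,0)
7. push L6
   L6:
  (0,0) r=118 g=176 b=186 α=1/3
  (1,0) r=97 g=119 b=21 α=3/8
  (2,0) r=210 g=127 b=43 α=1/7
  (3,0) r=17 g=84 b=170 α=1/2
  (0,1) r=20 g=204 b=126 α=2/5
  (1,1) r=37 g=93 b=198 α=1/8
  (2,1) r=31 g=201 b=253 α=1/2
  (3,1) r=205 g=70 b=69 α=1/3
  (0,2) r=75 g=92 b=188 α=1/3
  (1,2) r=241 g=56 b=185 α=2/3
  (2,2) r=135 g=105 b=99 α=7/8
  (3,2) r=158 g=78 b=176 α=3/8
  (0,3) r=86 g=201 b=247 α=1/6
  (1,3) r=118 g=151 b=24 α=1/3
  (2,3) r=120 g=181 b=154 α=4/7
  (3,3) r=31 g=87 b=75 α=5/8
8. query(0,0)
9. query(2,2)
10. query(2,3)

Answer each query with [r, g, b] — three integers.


(1,0) stack=L1,L2,L3,L4,L5; from [0,0,0]:
after L1 α=5/7: [230/7, 675/7, 335/7]
after L2 α=3/4: [587/28, 993/7, 1013/7]
after L3 α=0: [587/28, 993/7, 1013/7]
after L4 α=1/2: [2295/56, 1011/7, 930/7]
after L5 α=1/2: [4535/112, 1557/14, 2029/14]
→ [40, 111, 145]

query (0,0) [L1,L2,L3,L4,L5,L6] — begin 0,0,0
+L1 (α=1/3) → [60, 28, 124/3]
+L2 (α=3/8) → [135/2, 425/8, 1547/24]
+L3 (α=2/7) → [1359/14, 2637/56, 2737/24]
+L4 (α=3/5) → [2157/35, 21033/140, 8821/60]
+L5 (α=1) → [87, 240, 226]
+L6 (α=1/3) → [292/3, 656/3, 638/3]
rounded: [97, 219, 213]

(2,2) stack=L1,L2,L3,L4,L5,L6; from [0,0,0]:
after L1 α=1/4: [19, 227/4, 17/2]
after L2 α=3/8: [131/8, 2059/32, 541/16]
after L3 α=1/2: [1915/16, 8235/64, 1613/32]
after L4 α=6/7: [5179/112, 70059/448, 49037/224]
after L5 α=7/8: [56139/896, 854059/3584, 346957/1792]
after L6 α=7/8: [902859/7168, 3488299/28672, 1588813/14336]
rounded: [126, 122, 111]

(2,3) stack=L1,L2,L3,L4,L5,L6; from [0,0,0]:
+L1 (α=3/4) → [72, 699/4, 291/4]
+L2 (α=1/2) → [59, 1195/8, 1179/8]
+L3 (α=1/3) → [236/3, 1795/12, 1811/12]
+L4 (α=1) → [166, 31, 251]
+L5 (α=2/5) → [574/5, 473/5, 191]
+L6 (α=4/7) → [4122/35, 5039/35, 1189/7]
rounded: [118, 144, 170]
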